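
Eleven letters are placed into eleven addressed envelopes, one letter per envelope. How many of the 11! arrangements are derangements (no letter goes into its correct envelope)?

!11 = 11! · Σ_{k=0}^{11} (-1)^k/k!
= 11! - 11!/1! + 11!/2! - 11!/3! + 11!/4! - 11!/5! + 11!/6! - 11!/7! + 11!/8! - 11!/9! + 11!/10! - 11!/11!
= 39916800 - 39916800 + 19958400 - 6652800 + 1663200 - 332640 + 55440 - 7920 + 990 - 110 + 11 - 1
= 14684570

14684570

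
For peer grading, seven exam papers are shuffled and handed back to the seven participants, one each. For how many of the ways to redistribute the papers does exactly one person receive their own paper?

1855

Choose which one of the 7 is fixed: C(7,1) = 7.
The other 6 form a derangement: !6 = 265.
Total: 7 × 265 = 1855.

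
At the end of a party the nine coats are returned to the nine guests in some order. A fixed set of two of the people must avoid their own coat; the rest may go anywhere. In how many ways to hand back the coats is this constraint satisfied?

Inclusion-exclusion on the 2 forbidden self-matches:
Σ_{j=0}^{2} (-1)^j C(2,j)(9-j)!
= C(2,0)·9! - C(2,1)·8! + C(2,2)·7!
= 362880 - 80640 + 5040
= 287280

287280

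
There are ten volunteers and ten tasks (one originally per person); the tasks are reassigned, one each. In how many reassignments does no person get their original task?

The subfactorial !10 = [10!/e] (nearest integer).
10! = 3628800, and 3628800/e ≈ 1334960.92, so !10 = 1334961.

1334961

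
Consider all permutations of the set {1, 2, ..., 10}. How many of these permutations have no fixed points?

1334961

Use !n = n·!(n-1) + (-1)^n.
!10 = 10·133496 + 1 = 1334961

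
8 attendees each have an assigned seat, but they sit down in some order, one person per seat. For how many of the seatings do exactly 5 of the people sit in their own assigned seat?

Choose which 5 of the 8 are fixed: C(8,5) = 56.
The remaining 3 must be deranged: !3 = 2.
Total: 56 × 2 = 112.

112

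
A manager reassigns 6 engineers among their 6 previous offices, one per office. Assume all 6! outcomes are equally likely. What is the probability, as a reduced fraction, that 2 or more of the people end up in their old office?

Favorable outcomes: Σ_{i≥2} C(6,i)·!(6-i) = 15·9 + 20·2 + 15·1 + 6·0 + 1·1 = 191.
Total outcomes: 6! = 720.
Probability = 191/720 = 191/720.

191/720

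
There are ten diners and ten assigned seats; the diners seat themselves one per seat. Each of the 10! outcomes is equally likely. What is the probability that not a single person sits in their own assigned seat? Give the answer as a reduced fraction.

16481/44800

Favorable outcomes: !10 = 1334961.
Total outcomes: 10! = 3628800.
Probability = 1334961/3628800 = 16481/44800.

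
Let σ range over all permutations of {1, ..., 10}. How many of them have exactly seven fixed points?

Choose which 7 of the 10 are fixed: C(10,7) = 120.
The other 3 form a derangement: !3 = 2.
Total: 120 × 2 = 240.

240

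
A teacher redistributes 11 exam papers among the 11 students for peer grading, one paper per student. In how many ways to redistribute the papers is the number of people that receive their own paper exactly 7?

2970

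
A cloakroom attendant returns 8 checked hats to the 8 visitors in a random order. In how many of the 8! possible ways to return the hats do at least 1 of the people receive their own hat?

25487

# with exactly i fixed is C(8,i)·!(8-i); sum over i=1..8:
  i=1: C(8,1)·!7 = 8·1854 = 14832
  i=2: C(8,2)·!6 = 28·265 = 7420
  i=3: C(8,3)·!5 = 56·44 = 2464
  i=4: C(8,4)·!4 = 70·9 = 630
  i=5: C(8,5)·!3 = 56·2 = 112
  i=6: C(8,6)·!2 = 28·1 = 28
  i=7: C(8,7)·!1 = 8·0 = 0
  i=8: C(8,8)·!0 = 1·1 = 1
Total = 25487.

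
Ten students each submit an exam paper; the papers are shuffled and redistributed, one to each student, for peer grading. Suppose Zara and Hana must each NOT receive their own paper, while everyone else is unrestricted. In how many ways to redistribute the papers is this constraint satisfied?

2943360

Let A_j be the event that the j-th constrained one is fixed. By inclusion-exclusion over the 2 events:
Σ_{j=0}^{2} (-1)^j C(2,j)(10-j)!
= C(2,0)·10! - C(2,1)·9! + C(2,2)·8!
= 3628800 - 725760 + 40320
= 2943360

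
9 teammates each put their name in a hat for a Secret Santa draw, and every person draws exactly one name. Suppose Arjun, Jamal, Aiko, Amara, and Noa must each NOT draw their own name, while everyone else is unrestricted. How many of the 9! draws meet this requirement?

Let A_j be the event that the j-th constrained one is fixed. By inclusion-exclusion over the 5 events:
Σ_{j=0}^{5} (-1)^j C(5,j)(9-j)!
= C(5,0)·9! - C(5,1)·8! + C(5,2)·7! - C(5,3)·6! + C(5,4)·5! - C(5,5)·4!
= 362880 - 201600 + 50400 - 7200 + 600 - 24
= 205056

205056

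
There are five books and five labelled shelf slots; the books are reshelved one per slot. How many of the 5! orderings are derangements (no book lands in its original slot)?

Recurrence: !5 = 5·!4 + (-1)^5.
!5 = 5·9 - 1 = 44

44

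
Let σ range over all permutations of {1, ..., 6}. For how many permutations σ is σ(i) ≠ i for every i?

265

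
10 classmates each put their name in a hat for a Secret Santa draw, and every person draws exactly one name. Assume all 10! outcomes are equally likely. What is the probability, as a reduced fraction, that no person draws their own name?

Favorable outcomes: !10 = 1334961.
Total outcomes: 10! = 3628800.
Probability = 1334961/3628800 = 16481/44800.

16481/44800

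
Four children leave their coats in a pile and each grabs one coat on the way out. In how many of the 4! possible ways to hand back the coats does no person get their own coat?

9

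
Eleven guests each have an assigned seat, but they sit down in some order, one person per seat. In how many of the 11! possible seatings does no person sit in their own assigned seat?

14684570

Recurrence: !11 = 10·(!10 + !9).
!11 = 10·(1334961 + 133496) = 10·1468457 = 14684570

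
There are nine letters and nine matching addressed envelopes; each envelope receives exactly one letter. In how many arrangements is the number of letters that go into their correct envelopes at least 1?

229384

# with exactly i fixed is C(9,i)·!(9-i); sum over i=1..9:
  i=1: C(9,1)·!8 = 9·14833 = 133497
  i=2: C(9,2)·!7 = 36·1854 = 66744
  i=3: C(9,3)·!6 = 84·265 = 22260
  i=4: C(9,4)·!5 = 126·44 = 5544
  i=5: C(9,5)·!4 = 126·9 = 1134
  i=6: C(9,6)·!3 = 84·2 = 168
  i=7: C(9,7)·!2 = 36·1 = 36
  i=8: C(9,8)·!1 = 9·0 = 0
  i=9: C(9,9)·!0 = 1·1 = 1
Total = 229384.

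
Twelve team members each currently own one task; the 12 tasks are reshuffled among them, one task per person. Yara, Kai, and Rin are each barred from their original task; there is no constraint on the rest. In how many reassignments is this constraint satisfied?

369774720

Inclusion-exclusion on the 3 forbidden self-matches:
Σ_{j=0}^{3} (-1)^j C(3,j)(12-j)!
= C(3,0)·12! - C(3,1)·11! + C(3,2)·10! - C(3,3)·9!
= 479001600 - 119750400 + 10886400 - 362880
= 369774720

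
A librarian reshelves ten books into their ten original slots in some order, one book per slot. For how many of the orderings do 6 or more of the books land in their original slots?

2176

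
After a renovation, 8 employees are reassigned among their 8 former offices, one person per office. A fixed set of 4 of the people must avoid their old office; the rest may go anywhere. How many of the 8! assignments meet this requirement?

Inclusion-exclusion on the 4 forbidden self-matches:
Σ_{j=0}^{4} (-1)^j C(4,j)(8-j)!
= C(4,0)·8! - C(4,1)·7! + C(4,2)·6! - C(4,3)·5! + C(4,4)·4!
= 40320 - 20160 + 4320 - 480 + 24
= 24024

24024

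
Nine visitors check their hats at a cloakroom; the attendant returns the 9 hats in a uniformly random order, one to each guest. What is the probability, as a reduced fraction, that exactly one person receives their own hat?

2119/5760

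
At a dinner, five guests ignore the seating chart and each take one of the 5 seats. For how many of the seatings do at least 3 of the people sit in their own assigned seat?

11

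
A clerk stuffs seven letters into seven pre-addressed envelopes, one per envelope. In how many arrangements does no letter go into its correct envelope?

1854

The number of derangements of 7 is !7 = Σ_{k=0}^{7} (-1)^k·7!/k!
= 7! - 7!/1! + 7!/2! - 7!/3! + 7!/4! - 7!/5! + 7!/6! - 7!/7!
= 5040 - 5040 + 2520 - 840 + 210 - 42 + 7 - 1
= 1854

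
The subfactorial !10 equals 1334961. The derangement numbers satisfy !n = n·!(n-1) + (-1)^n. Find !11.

14684570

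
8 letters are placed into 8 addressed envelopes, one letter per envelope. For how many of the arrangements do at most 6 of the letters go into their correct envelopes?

40319

Sum C(8,i)·!(8-i) for i = 0..6:
  i=0: C(8,0)·!8 = 1·14833 = 14833
  i=1: C(8,1)·!7 = 8·1854 = 14832
  i=2: C(8,2)·!6 = 28·265 = 7420
  i=3: C(8,3)·!5 = 56·44 = 2464
  i=4: C(8,4)·!4 = 70·9 = 630
  i=5: C(8,5)·!3 = 56·2 = 112
  i=6: C(8,6)·!2 = 28·1 = 28
Total = 40319.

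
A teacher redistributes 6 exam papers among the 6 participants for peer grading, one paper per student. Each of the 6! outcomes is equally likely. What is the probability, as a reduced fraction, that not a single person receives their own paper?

Favorable outcomes: !6 = 265.
Total outcomes: 6! = 720.
Probability = 265/720 = 53/144.

53/144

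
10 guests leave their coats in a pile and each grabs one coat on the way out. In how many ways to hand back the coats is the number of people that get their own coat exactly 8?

45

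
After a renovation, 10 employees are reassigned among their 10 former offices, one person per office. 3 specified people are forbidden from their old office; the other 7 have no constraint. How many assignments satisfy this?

2656080

Inclusion-exclusion on the 3 forbidden self-matches:
Σ_{j=0}^{3} (-1)^j C(3,j)(10-j)!
= C(3,0)·10! - C(3,1)·9! + C(3,2)·8! - C(3,3)·7!
= 3628800 - 1088640 + 120960 - 5040
= 2656080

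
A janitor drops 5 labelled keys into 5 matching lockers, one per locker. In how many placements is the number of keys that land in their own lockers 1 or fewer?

89

Sum C(5,i)·!(5-i) for i = 0..1:
  i=0: C(5,0)·!5 = 1·44 = 44
  i=1: C(5,1)·!4 = 5·9 = 45
Total = 89.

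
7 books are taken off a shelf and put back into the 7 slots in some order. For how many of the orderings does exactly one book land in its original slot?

Choose which one of the 7 is fixed: C(7,1) = 7.
The other 6 form a derangement: !6 = 265.
Total: 7 × 265 = 1855.

1855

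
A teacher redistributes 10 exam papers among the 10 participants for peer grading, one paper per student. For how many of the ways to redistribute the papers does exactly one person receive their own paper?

1334960

Pick the single fixed position: C(10,1) = 10 ways.
The remaining 9 must be deranged: !9 = 133496.
Total: 10 × 133496 = 1334960.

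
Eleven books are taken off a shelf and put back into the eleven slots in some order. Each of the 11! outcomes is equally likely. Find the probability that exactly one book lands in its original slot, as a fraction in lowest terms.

16481/44800

Favorable outcomes: C(11,1)·!10 = 11·1334961 = 14684571.
Total outcomes: 11! = 39916800.
Probability = 14684571/39916800 = 16481/44800.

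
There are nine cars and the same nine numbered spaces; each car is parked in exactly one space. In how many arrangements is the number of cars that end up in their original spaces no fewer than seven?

Sum C(9,i)·!(9-i) for i = 7..9:
  i=7: C(9,7)·!2 = 36·1 = 36
  i=8: C(9,8)·!1 = 9·0 = 0
  i=9: C(9,9)·!0 = 1·1 = 1
Total = 37.

37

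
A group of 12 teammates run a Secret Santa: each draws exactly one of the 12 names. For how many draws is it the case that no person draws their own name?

176214841

!12 is the nearest integer to 12!/e.
12! = 479001600, and 479001600/e ≈ 176214840.93, so !12 = 176214841.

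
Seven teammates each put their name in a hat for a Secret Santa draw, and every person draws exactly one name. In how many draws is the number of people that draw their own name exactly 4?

Pick the 4 fixed positions: C(7,4) = 35 ways.
The other 3 form a derangement: !3 = 2.
Total: 35 × 2 = 70.

70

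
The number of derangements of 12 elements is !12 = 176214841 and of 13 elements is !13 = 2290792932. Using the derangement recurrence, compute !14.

32071101049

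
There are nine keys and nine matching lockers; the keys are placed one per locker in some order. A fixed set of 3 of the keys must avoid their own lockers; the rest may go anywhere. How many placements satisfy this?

Let A_j be the event that the j-th constrained one is fixed. By inclusion-exclusion over the 3 events:
Σ_{j=0}^{3} (-1)^j C(3,j)(9-j)!
= C(3,0)·9! - C(3,1)·8! + C(3,2)·7! - C(3,3)·6!
= 362880 - 120960 + 15120 - 720
= 256320

256320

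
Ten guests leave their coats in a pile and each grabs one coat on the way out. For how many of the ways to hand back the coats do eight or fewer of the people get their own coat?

# with exactly i fixed is C(10,i)·!(10-i); sum over i=0..8:
  i=0: C(10,0)·!10 = 1·1334961 = 1334961
  i=1: C(10,1)·!9 = 10·133496 = 1334960
  i=2: C(10,2)·!8 = 45·14833 = 667485
  i=3: C(10,3)·!7 = 120·1854 = 222480
  i=4: C(10,4)·!6 = 210·265 = 55650
  i=5: C(10,5)·!5 = 252·44 = 11088
  i=6: C(10,6)·!4 = 210·9 = 1890
  i=7: C(10,7)·!3 = 120·2 = 240
  i=8: C(10,8)·!2 = 45·1 = 45
Total = 3628799.

3628799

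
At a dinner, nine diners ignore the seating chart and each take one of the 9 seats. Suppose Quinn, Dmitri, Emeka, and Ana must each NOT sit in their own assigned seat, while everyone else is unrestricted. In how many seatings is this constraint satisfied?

229080

Inclusion-exclusion on the 4 forbidden self-matches:
Σ_{j=0}^{4} (-1)^j C(4,j)(9-j)!
= C(4,0)·9! - C(4,1)·8! + C(4,2)·7! - C(4,3)·6! + C(4,4)·5!
= 362880 - 161280 + 30240 - 2880 + 120
= 229080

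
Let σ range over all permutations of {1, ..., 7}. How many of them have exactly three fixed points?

Choose which 3 of the 7 are fixed: C(7,3) = 35.
The other 4 form a derangement: !4 = 9.
Total: 35 × 9 = 315.

315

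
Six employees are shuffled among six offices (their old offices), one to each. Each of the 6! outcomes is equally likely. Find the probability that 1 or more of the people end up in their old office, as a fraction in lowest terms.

Favorable outcomes: Σ_{i≥1} C(6,i)·!(6-i) = 6·44 + 15·9 + 20·2 + 15·1 + 6·0 + 1·1 = 455.
Total outcomes: 6! = 720.
Probability = 455/720 = 91/144.

91/144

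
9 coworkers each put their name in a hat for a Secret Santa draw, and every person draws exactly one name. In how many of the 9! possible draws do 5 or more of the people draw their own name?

1339

Sum C(9,i)·!(9-i) for i = 5..9:
  i=5: C(9,5)·!4 = 126·9 = 1134
  i=6: C(9,6)·!3 = 84·2 = 168
  i=7: C(9,7)·!2 = 36·1 = 36
  i=8: C(9,8)·!1 = 9·0 = 0
  i=9: C(9,9)·!0 = 1·1 = 1
Total = 1339.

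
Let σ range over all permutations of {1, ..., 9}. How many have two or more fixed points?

95887

Sum C(9,i)·!(9-i) for i = 2..9:
  i=2: C(9,2)·!7 = 36·1854 = 66744
  i=3: C(9,3)·!6 = 84·265 = 22260
  i=4: C(9,4)·!5 = 126·44 = 5544
  i=5: C(9,5)·!4 = 126·9 = 1134
  i=6: C(9,6)·!3 = 84·2 = 168
  i=7: C(9,7)·!2 = 36·1 = 36
  i=8: C(9,8)·!1 = 9·0 = 0
  i=9: C(9,9)·!0 = 1·1 = 1
Total = 95887.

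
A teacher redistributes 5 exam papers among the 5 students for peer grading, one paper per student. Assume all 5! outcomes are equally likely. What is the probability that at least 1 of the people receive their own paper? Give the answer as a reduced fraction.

Favorable outcomes: Σ_{i≥1} C(5,i)·!(5-i) = 5·9 + 10·2 + 10·1 + 5·0 + 1·1 = 76.
Total outcomes: 5! = 120.
Probability = 76/120 = 19/30.

19/30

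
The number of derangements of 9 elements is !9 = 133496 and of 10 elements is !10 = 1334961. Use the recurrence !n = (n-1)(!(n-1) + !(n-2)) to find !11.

!11 = (11-1)·(!10 + !9) = 10·(1334961 + 133496) = 10·1468457 = 14684570.

14684570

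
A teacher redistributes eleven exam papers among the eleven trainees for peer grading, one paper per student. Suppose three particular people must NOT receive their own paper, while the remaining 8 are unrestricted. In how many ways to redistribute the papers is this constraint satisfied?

Let A_j be the event that the j-th constrained one is fixed. By inclusion-exclusion over the 3 events:
Σ_{j=0}^{3} (-1)^j C(3,j)(11-j)!
= C(3,0)·11! - C(3,1)·10! + C(3,2)·9! - C(3,3)·8!
= 39916800 - 10886400 + 1088640 - 40320
= 30078720

30078720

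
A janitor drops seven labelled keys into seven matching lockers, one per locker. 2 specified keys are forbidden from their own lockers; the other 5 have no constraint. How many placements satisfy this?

3720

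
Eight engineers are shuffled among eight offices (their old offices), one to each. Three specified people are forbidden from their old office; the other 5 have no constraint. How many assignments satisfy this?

27240

Let A_j be the event that the j-th constrained one is fixed. By inclusion-exclusion over the 3 events:
Σ_{j=0}^{3} (-1)^j C(3,j)(8-j)!
= C(3,0)·8! - C(3,1)·7! + C(3,2)·6! - C(3,3)·5!
= 40320 - 15120 + 2160 - 120
= 27240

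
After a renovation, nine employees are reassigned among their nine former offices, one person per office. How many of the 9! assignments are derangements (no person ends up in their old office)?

133496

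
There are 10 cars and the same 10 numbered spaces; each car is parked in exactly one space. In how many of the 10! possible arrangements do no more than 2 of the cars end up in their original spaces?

3337406

Sum C(10,i)·!(10-i) for i = 0..2:
  i=0: C(10,0)·!10 = 1·1334961 = 1334961
  i=1: C(10,1)·!9 = 10·133496 = 1334960
  i=2: C(10,2)·!8 = 45·14833 = 667485
Total = 3337406.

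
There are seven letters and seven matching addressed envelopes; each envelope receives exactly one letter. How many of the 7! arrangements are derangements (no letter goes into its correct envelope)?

1854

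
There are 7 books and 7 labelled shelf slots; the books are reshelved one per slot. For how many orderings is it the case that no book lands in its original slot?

1854

!7 is the nearest integer to 7!/e.
7! = 5040, and 5040/e ≈ 1854.11, so !7 = 1854.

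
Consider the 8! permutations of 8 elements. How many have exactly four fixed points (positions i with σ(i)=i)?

Choose which 4 of the 8 are fixed: C(8,4) = 70.
The other 4 form a derangement: !4 = 9.
Total: 70 × 9 = 630.

630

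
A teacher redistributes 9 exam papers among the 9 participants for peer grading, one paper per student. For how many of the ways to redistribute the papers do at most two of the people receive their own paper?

333737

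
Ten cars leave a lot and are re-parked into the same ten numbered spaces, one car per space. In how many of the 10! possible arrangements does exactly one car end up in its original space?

Pick the single fixed position: C(10,1) = 10 ways.
The other 9 form a derangement: !9 = 133496.
Total: 10 × 133496 = 1334960.

1334960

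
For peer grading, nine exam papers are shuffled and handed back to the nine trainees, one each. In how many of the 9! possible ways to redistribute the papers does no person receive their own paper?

!9 = 9! · Σ_{k=0}^{9} (-1)^k/k!
= 9! - 9!/1! + 9!/2! - 9!/3! + 9!/4! - 9!/5! + 9!/6! - 9!/7! + 9!/8! - 9!/9!
= 362880 - 362880 + 181440 - 60480 + 15120 - 3024 + 504 - 72 + 9 - 1
= 133496

133496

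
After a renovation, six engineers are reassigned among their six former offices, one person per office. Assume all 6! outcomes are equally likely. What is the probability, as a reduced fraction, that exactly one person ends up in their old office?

Favorable outcomes: C(6,1)·!5 = 6·44 = 264.
Total outcomes: 6! = 720.
Probability = 264/720 = 11/30.

11/30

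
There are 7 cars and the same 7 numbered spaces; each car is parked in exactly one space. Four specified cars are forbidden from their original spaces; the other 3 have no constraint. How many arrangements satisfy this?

2790

Inclusion-exclusion on the 4 forbidden self-matches:
Σ_{j=0}^{4} (-1)^j C(4,j)(7-j)!
= C(4,0)·7! - C(4,1)·6! + C(4,2)·5! - C(4,3)·4! + C(4,4)·3!
= 5040 - 2880 + 720 - 96 + 6
= 2790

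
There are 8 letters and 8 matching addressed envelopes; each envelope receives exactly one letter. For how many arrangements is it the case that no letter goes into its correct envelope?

Use !n = (n-1)(!(n-1) + !(n-2)).
!8 = 7·(1854 + 265) = 7·2119 = 14833

14833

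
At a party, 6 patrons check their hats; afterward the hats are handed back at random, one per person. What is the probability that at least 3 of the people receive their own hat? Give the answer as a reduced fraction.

7/90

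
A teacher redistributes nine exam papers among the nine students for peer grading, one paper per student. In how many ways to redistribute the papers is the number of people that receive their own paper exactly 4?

Pick the 4 fixed positions: C(9,4) = 126 ways.
The other 5 form a derangement: !5 = 44.
Total: 126 × 44 = 5544.

5544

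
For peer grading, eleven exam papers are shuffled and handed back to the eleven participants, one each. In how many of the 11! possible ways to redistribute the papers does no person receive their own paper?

Use !n = n·!(n-1) + (-1)^n.
!11 = 11·1334961 - 1 = 14684570

14684570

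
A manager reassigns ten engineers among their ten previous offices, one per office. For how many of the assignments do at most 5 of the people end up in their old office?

3626624

# with exactly i fixed is C(10,i)·!(10-i); sum over i=0..5:
  i=0: C(10,0)·!10 = 1·1334961 = 1334961
  i=1: C(10,1)·!9 = 10·133496 = 1334960
  i=2: C(10,2)·!8 = 45·14833 = 667485
  i=3: C(10,3)·!7 = 120·1854 = 222480
  i=4: C(10,4)·!6 = 210·265 = 55650
  i=5: C(10,5)·!5 = 252·44 = 11088
Total = 3626624.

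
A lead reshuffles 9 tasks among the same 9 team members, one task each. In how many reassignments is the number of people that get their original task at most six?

362843

# with exactly i fixed is C(9,i)·!(9-i); sum over i=0..6:
  i=0: C(9,0)·!9 = 1·133496 = 133496
  i=1: C(9,1)·!8 = 9·14833 = 133497
  i=2: C(9,2)·!7 = 36·1854 = 66744
  i=3: C(9,3)·!6 = 84·265 = 22260
  i=4: C(9,4)·!5 = 126·44 = 5544
  i=5: C(9,5)·!4 = 126·9 = 1134
  i=6: C(9,6)·!3 = 84·2 = 168
Total = 362843.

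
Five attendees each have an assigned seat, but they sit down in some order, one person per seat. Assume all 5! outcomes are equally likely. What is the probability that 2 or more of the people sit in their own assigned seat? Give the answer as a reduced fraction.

31/120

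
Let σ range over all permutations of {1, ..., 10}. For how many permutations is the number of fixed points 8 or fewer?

3628799

# with exactly i fixed is C(10,i)·!(10-i); sum over i=0..8:
  i=0: C(10,0)·!10 = 1·1334961 = 1334961
  i=1: C(10,1)·!9 = 10·133496 = 1334960
  i=2: C(10,2)·!8 = 45·14833 = 667485
  i=3: C(10,3)·!7 = 120·1854 = 222480
  i=4: C(10,4)·!6 = 210·265 = 55650
  i=5: C(10,5)·!5 = 252·44 = 11088
  i=6: C(10,6)·!4 = 210·9 = 1890
  i=7: C(10,7)·!3 = 120·2 = 240
  i=8: C(10,8)·!2 = 45·1 = 45
Total = 3628799.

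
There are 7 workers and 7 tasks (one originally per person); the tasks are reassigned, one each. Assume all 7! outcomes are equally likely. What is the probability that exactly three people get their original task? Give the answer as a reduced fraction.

Favorable outcomes: C(7,3)·!4 = 35·9 = 315.
Total outcomes: 7! = 5040.
Probability = 315/5040 = 1/16.

1/16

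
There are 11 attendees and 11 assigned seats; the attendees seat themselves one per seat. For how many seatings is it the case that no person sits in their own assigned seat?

By inclusion-exclusion, !11 = Σ (-1)^k · 11!/k! for k=0..11
= 11! - 11!/1! + 11!/2! - 11!/3! + 11!/4! - 11!/5! + 11!/6! - 11!/7! + 11!/8! - 11!/9! + 11!/10! - 11!/11!
= 39916800 - 39916800 + 19958400 - 6652800 + 1663200 - 332640 + 55440 - 7920 + 990 - 110 + 11 - 1
= 14684570

14684570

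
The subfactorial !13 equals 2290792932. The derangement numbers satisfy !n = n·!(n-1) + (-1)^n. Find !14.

32071101049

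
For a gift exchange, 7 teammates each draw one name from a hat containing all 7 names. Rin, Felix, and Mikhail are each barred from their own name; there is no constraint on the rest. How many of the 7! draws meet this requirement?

Let A_j be the event that the j-th constrained one is fixed. By inclusion-exclusion over the 3 events:
Σ_{j=0}^{3} (-1)^j C(3,j)(7-j)!
= C(3,0)·7! - C(3,1)·6! + C(3,2)·5! - C(3,3)·4!
= 5040 - 2160 + 360 - 24
= 3216

3216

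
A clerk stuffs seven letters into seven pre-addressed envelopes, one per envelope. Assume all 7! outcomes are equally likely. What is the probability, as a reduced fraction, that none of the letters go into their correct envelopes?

103/280

Favorable outcomes: !7 = 1854.
Total outcomes: 7! = 5040.
Probability = 1854/5040 = 103/280.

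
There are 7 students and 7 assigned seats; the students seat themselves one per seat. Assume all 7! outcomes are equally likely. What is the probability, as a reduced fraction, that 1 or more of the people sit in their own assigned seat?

Favorable outcomes: Σ_{i≥1} C(7,i)·!(7-i) = 7·265 + 21·44 + 35·9 + 35·2 + 21·1 + 7·0 + 1·1 = 3186.
Total outcomes: 7! = 5040.
Probability = 3186/5040 = 177/280.

177/280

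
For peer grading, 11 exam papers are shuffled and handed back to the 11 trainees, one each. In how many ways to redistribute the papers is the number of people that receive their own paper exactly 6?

Pick the 6 fixed positions: C(11,6) = 462 ways.
The other 5 form a derangement: !5 = 44.
Total: 462 × 44 = 20328.

20328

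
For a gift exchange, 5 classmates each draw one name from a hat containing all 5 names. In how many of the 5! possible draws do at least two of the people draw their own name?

31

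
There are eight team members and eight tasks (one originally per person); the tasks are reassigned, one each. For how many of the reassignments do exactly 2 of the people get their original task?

Pick the 2 fixed positions: C(8,2) = 28 ways.
The remaining 6 must be deranged: !6 = 265.
Total: 28 × 265 = 7420.

7420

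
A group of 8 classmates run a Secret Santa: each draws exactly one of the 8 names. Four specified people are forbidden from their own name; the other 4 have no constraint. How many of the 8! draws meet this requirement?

Inclusion-exclusion on the 4 forbidden self-matches:
Σ_{j=0}^{4} (-1)^j C(4,j)(8-j)!
= C(4,0)·8! - C(4,1)·7! + C(4,2)·6! - C(4,3)·5! + C(4,4)·4!
= 40320 - 20160 + 4320 - 480 + 24
= 24024

24024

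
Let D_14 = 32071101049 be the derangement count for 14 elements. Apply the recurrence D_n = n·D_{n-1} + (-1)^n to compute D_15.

481066515734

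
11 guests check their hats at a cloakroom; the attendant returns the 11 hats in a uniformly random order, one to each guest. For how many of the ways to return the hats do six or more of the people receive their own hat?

23684

Sum C(11,i)·!(11-i) for i = 6..11:
  i=6: C(11,6)·!5 = 462·44 = 20328
  i=7: C(11,7)·!4 = 330·9 = 2970
  i=8: C(11,8)·!3 = 165·2 = 330
  i=9: C(11,9)·!2 = 55·1 = 55
  i=10: C(11,10)·!1 = 11·0 = 0
  i=11: C(11,11)·!0 = 1·1 = 1
Total = 23684.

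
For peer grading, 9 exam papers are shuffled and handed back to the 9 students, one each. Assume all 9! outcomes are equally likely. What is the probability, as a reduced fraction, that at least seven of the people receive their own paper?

37/362880

Favorable outcomes: Σ_{i≥7} C(9,i)·!(9-i) = 36·1 + 9·0 + 1·1 = 37.
Total outcomes: 9! = 362880.
Probability = 37/362880 = 37/362880.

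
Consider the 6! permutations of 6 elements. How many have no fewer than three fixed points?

56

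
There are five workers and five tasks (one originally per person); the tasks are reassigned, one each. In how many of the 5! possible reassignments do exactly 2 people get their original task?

20

Choose which 2 of the 5 are fixed: C(5,2) = 10.
The other 3 form a derangement: !3 = 2.
Total: 10 × 2 = 20.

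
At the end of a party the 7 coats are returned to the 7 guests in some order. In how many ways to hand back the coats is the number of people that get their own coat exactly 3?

315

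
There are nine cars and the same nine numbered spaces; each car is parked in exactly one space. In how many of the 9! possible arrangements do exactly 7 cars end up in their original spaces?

36

Choose which 7 of the 9 are fixed: C(9,7) = 36.
The remaining 2 must be deranged: !2 = 1.
Total: 36 × 1 = 36.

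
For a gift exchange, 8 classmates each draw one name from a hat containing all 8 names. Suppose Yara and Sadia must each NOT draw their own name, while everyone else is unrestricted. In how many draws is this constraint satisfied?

30960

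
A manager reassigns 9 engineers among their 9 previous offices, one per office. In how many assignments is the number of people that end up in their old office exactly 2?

Pick the 2 fixed positions: C(9,2) = 36 ways.
The remaining 7 must be deranged: !7 = 1854.
Total: 36 × 1854 = 66744.

66744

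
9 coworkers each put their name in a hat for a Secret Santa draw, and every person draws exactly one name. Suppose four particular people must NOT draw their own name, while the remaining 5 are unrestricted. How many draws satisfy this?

229080

Inclusion-exclusion on the 4 forbidden self-matches:
Σ_{j=0}^{4} (-1)^j C(4,j)(9-j)!
= C(4,0)·9! - C(4,1)·8! + C(4,2)·7! - C(4,3)·6! + C(4,4)·5!
= 362880 - 161280 + 30240 - 2880 + 120
= 229080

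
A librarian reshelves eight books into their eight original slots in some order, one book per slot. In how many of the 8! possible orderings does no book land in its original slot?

14833

Recurrence: !8 = 7·(!7 + !6).
!8 = 7·(1854 + 265) = 7·2119 = 14833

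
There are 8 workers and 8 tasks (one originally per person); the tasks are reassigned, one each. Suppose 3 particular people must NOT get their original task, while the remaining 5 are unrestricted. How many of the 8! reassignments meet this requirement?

Let A_j be the event that the j-th constrained one is fixed. By inclusion-exclusion over the 3 events:
Σ_{j=0}^{3} (-1)^j C(3,j)(8-j)!
= C(3,0)·8! - C(3,1)·7! + C(3,2)·6! - C(3,3)·5!
= 40320 - 15120 + 2160 - 120
= 27240

27240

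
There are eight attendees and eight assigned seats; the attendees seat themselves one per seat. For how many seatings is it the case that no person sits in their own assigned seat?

!8 = 8! · Σ_{k=0}^{8} (-1)^k/k!
= 8! - 8!/1! + 8!/2! - 8!/3! + 8!/4! - 8!/5! + 8!/6! - 8!/7! + 8!/8!
= 40320 - 40320 + 20160 - 6720 + 1680 - 336 + 56 - 8 + 1
= 14833

14833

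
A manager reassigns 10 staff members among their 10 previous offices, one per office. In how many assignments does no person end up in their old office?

1334961

!10 is the nearest integer to 10!/e.
10! = 3628800, and 3628800/e ≈ 1334960.92, so !10 = 1334961.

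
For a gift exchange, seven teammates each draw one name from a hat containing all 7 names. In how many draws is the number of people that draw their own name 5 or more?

# with exactly i fixed is C(7,i)·!(7-i); sum over i=5..7:
  i=5: C(7,5)·!2 = 21·1 = 21
  i=6: C(7,6)·!1 = 7·0 = 0
  i=7: C(7,7)·!0 = 1·1 = 1
Total = 22.

22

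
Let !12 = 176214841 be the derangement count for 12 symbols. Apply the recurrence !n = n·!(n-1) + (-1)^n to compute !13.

!13 = 13·176214841 - 1 = 2290792932.

2290792932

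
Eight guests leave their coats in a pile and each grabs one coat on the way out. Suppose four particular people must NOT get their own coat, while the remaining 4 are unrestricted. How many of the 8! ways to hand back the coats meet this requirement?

24024

Let A_j be the event that the j-th constrained one is fixed. By inclusion-exclusion over the 4 events:
Σ_{j=0}^{4} (-1)^j C(4,j)(8-j)!
= C(4,0)·8! - C(4,1)·7! + C(4,2)·6! - C(4,3)·5! + C(4,4)·4!
= 40320 - 20160 + 4320 - 480 + 24
= 24024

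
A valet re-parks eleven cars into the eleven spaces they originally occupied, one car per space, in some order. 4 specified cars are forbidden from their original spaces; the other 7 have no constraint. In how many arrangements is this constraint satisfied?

27422640

Let A_j be the event that the j-th constrained one is fixed. By inclusion-exclusion over the 4 events:
Σ_{j=0}^{4} (-1)^j C(4,j)(11-j)!
= C(4,0)·11! - C(4,1)·10! + C(4,2)·9! - C(4,3)·8! + C(4,4)·7!
= 39916800 - 14515200 + 2177280 - 161280 + 5040
= 27422640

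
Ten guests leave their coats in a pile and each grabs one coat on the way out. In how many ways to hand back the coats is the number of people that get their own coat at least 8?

46

# with exactly i fixed is C(10,i)·!(10-i); sum over i=8..10:
  i=8: C(10,8)·!2 = 45·1 = 45
  i=9: C(10,9)·!1 = 10·0 = 0
  i=10: C(10,10)·!0 = 1·1 = 1
Total = 46.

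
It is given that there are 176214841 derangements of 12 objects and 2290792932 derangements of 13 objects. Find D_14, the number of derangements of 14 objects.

32071101049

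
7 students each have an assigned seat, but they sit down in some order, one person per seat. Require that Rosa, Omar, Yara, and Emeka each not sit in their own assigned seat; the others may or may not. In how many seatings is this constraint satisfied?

Let A_j be the event that the j-th constrained one is fixed. By inclusion-exclusion over the 4 events:
Σ_{j=0}^{4} (-1)^j C(4,j)(7-j)!
= C(4,0)·7! - C(4,1)·6! + C(4,2)·5! - C(4,3)·4! + C(4,4)·3!
= 5040 - 2880 + 720 - 96 + 6
= 2790

2790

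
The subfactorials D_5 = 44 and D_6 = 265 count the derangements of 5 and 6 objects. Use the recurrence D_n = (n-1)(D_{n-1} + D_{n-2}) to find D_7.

D_7 = (7-1)·(D_6 + D_5) = 6·(265 + 44) = 6·309 = 1854.

1854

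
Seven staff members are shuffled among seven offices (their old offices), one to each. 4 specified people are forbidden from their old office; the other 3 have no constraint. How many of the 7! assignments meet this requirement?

2790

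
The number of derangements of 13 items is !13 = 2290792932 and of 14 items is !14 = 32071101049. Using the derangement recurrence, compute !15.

!15 = (15-1)·(!14 + !13) = 14·(32071101049 + 2290792932) = 14·34361893981 = 481066515734.

481066515734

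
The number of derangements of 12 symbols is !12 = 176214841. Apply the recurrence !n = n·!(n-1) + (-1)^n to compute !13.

2290792932

!13 = 13·176214841 - 1 = 2290792932.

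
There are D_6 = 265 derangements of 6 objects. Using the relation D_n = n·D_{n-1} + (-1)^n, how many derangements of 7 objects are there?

D_7 = 7·265 - 1 = 1854.

1854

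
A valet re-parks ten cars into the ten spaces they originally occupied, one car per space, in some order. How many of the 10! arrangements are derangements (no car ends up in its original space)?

!10 is the nearest integer to 10!/e.
10! = 3628800, and 3628800/e ≈ 1334960.92, so !10 = 1334961.

1334961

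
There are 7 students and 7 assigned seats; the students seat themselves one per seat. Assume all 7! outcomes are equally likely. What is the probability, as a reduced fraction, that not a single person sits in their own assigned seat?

Favorable outcomes: !7 = 1854.
Total outcomes: 7! = 5040.
Probability = 1854/5040 = 103/280.

103/280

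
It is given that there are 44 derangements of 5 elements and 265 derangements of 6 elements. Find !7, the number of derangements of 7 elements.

!7 = (7-1)·(!6 + !5) = 6·(265 + 44) = 6·309 = 1854.

1854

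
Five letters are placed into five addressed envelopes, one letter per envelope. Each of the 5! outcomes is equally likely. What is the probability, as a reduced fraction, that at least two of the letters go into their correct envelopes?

31/120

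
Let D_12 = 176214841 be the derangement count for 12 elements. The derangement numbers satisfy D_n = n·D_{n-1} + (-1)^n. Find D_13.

2290792932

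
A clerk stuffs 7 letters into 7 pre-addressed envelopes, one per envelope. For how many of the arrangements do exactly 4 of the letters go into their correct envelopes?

70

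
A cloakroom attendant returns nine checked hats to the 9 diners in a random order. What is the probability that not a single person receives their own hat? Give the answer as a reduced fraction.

16687/45360

Favorable outcomes: !9 = 133496.
Total outcomes: 9! = 362880.
Probability = 133496/362880 = 16687/45360.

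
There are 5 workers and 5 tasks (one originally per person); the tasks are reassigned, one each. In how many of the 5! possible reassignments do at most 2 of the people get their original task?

109

Sum C(5,i)·!(5-i) for i = 0..2:
  i=0: C(5,0)·!5 = 1·44 = 44
  i=1: C(5,1)·!4 = 5·9 = 45
  i=2: C(5,2)·!3 = 10·2 = 20
Total = 109.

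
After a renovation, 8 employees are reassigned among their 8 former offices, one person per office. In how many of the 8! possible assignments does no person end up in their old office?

The number of derangements of 8 is !8 = Σ_{k=0}^{8} (-1)^k·8!/k!
= 8! - 8!/1! + 8!/2! - 8!/3! + 8!/4! - 8!/5! + 8!/6! - 8!/7! + 8!/8!
= 40320 - 40320 + 20160 - 6720 + 1680 - 336 + 56 - 8 + 1
= 14833

14833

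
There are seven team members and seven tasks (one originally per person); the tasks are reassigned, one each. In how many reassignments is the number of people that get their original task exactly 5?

21

Pick the 5 fixed positions: C(7,5) = 21 ways.
The other 2 form a derangement: !2 = 1.
Total: 21 × 1 = 21.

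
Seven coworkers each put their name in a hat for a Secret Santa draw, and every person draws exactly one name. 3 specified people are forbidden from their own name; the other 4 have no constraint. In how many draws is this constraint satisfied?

3216

Inclusion-exclusion on the 3 forbidden self-matches:
Σ_{j=0}^{3} (-1)^j C(3,j)(7-j)!
= C(3,0)·7! - C(3,1)·6! + C(3,2)·5! - C(3,3)·4!
= 5040 - 2160 + 360 - 24
= 3216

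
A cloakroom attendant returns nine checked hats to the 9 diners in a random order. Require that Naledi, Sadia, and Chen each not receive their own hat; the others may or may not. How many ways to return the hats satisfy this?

Inclusion-exclusion on the 3 forbidden self-matches:
Σ_{j=0}^{3} (-1)^j C(3,j)(9-j)!
= C(3,0)·9! - C(3,1)·8! + C(3,2)·7! - C(3,3)·6!
= 362880 - 120960 + 15120 - 720
= 256320

256320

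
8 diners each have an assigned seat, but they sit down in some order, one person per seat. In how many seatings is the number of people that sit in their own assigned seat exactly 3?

2464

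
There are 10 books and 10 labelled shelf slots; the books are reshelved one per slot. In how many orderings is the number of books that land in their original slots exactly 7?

Choose which 7 of the 10 are fixed: C(10,7) = 120.
The remaining 3 must be deranged: !3 = 2.
Total: 120 × 2 = 240.

240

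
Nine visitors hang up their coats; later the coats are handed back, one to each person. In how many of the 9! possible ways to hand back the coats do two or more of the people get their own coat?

Sum C(9,i)·!(9-i) for i = 2..9:
  i=2: C(9,2)·!7 = 36·1854 = 66744
  i=3: C(9,3)·!6 = 84·265 = 22260
  i=4: C(9,4)·!5 = 126·44 = 5544
  i=5: C(9,5)·!4 = 126·9 = 1134
  i=6: C(9,6)·!3 = 84·2 = 168
  i=7: C(9,7)·!2 = 36·1 = 36
  i=8: C(9,8)·!1 = 9·0 = 0
  i=9: C(9,9)·!0 = 1·1 = 1
Total = 95887.

95887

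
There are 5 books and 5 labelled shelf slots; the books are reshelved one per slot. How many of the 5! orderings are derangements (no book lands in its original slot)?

44

The subfactorial !5 = [5!/e] (nearest integer).
5! = 120, and 120/e ≈ 44.15, so !5 = 44.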